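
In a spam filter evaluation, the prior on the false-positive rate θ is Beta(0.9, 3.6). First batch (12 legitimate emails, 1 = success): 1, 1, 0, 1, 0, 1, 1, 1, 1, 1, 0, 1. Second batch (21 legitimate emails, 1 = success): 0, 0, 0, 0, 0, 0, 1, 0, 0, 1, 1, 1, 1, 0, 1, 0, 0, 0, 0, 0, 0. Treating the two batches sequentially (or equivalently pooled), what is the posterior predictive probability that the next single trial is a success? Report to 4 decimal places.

0.4240

The Beta prior is conjugate to a Binomial/Bernoulli likelihood; the update adds successes to α and failures to β.
After batch 1: Beta(0.9+9, 3.6+3) = Beta(9.9, 6.6).
After batch 2: Beta(9.9+6, 6.6+15) = Beta(15.9, 21.6).
For a single future Bernoulli trial, P(success | data) = α/(α+β) = 0.4240.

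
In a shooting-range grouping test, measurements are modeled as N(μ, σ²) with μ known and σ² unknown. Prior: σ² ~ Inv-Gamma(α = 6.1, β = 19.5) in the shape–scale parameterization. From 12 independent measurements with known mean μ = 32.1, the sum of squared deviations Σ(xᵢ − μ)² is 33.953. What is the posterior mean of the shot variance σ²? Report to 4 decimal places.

3.2862

With known mean μ and an Inverse-Gamma(α, β) prior on σ², the Normal likelihood is conjugate: posterior is Inv-Gamma(α + n/2, β + Σ(xᵢ−μ)²/2).
Posterior: Inv-Gamma(6.1 + 12/2, 19.5 + 33.953/2) = Inv-Gamma(12.10, 36.4765).
E[σ²|data] = β/(α−1) = 36.4765/11.10 = 3.2862.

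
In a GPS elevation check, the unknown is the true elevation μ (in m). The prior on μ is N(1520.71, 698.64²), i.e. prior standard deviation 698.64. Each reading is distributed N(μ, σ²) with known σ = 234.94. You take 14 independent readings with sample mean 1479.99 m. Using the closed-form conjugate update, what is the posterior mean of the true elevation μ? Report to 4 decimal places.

1480.3163

For Normal data with known variance σ², a Normal(μ₀, σ₀²) prior on μ is conjugate. Posterior precision = 1/σ₀² + n/σ²; posterior mean is the precision-weighted average of μ₀ and x̄.
n·x̄ = 14·1479.99 = 20719.86.
σ₀² = 698.64² = 488097.8496, σ² = 234.94² = 55196.8036; σ² + n·σ₀² = 55196.8036 + 14·488097.8496 = 6888566.698.
Posterior mean = (μ₀/σ₀² + n·x̄/σ²)/(1/σ₀² + n/σ²) = (σ²·μ₀ + σ₀²·n·x̄)/(σ² + n·σ₀²) = (55196.8036·1520.71 + 488097.8496·20719.86)/6888566.698 = 10197257441.215612/6888566.698 = 1480.3163.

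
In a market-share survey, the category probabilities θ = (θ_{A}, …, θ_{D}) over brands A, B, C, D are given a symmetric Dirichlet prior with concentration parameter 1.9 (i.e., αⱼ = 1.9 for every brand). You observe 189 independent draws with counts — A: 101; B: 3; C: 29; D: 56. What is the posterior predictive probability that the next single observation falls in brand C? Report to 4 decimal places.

The Dirichlet prior is conjugate to the Multinomial likelihood: each posterior αⱼ = prior αⱼ + observed count nⱼ.
Posterior concentration: (102.9, 4.9, 30.9, 57.9), total = 196.6.
P(next = C | data) = α_{C}/Σα = 0.1572.

0.1572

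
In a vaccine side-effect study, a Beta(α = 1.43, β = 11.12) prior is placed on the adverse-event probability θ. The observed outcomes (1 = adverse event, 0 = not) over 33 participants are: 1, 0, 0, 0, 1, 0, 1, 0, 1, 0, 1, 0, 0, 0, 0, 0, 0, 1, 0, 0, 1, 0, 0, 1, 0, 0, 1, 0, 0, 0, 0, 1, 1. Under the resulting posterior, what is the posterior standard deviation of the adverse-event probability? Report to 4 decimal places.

0.0653

The Beta prior is conjugate to a Binomial/Bernoulli likelihood; the update adds successes to α and failures to β.
Posterior: Beta(α+k, β+n−k) = Beta(1.43+11, 11.12+22) = Beta(12.43, 33.12).
Var = αβ/((α+β)²(α+β+1)) = 12.43·33.12/(45.55²·46.55) = 0.00426251; SD = √0.00426251 = 0.0653.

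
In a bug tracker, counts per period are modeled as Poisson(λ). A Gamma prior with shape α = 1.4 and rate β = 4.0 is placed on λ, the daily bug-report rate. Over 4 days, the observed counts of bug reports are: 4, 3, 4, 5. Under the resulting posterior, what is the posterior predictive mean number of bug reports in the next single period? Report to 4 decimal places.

2.1750

With a Gamma(shape α, rate β) prior, the Poisson likelihood is conjugate: the posterior is Gamma(α + ΣXᵢ, β + n).
Sum of counts S = 16 over n = 4 days.
Posterior: Gamma(α+S, β+n) = Gamma(1.4+16, 4.0+4) = Gamma(17.4, 8.0).
The predictive distribution for one future period is NegBinom with mean α/β = 2.1750.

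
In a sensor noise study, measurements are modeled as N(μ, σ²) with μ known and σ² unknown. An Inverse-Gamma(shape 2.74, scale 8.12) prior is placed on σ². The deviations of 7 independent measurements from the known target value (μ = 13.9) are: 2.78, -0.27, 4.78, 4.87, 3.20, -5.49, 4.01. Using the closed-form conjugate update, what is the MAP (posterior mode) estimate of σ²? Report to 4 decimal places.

8.7753

With known mean μ and an Inverse-Gamma(α, β) prior on σ², the Normal likelihood is conjugate: posterior is Inv-Gamma(α + n/2, β + Σ(xᵢ−μ)²/2).
Σ(xᵢ−μ)² = (2.78)² + (-0.27)² + (4.78)² + (4.87)² + (3.20)² + (-5.49)² + (4.01)² = 110.8268.
Posterior: Inv-Gamma(2.74 + 7/2, 8.12 + 110.8268/2) = Inv-Gamma(6.24, 63.53340).
Mode = β/(α+1) = 63.53340/7.24 = 8.7753.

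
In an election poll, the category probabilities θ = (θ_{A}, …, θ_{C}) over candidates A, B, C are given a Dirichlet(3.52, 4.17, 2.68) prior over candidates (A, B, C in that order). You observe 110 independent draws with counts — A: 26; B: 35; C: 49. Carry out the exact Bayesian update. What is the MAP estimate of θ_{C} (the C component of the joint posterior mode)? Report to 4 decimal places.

0.4318

The Dirichlet prior is conjugate to the Multinomial likelihood: each posterior αⱼ = prior αⱼ + observed count nⱼ.
Posterior concentration: (29.52, 39.17, 51.68), total = 120.37.
Joint mode component: (α_{C}−1)/(Σα−K) = 50.68/117.37 = 0.4318.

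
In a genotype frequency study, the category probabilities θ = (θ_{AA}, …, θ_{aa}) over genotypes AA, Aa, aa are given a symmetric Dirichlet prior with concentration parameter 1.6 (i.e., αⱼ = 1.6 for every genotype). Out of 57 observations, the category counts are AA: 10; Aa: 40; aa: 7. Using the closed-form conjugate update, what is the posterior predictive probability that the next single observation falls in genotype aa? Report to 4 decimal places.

0.1392

The Dirichlet prior is conjugate to the Multinomial likelihood: each posterior αⱼ = prior αⱼ + observed count nⱼ.
Posterior concentration: (11.6, 41.6, 8.6), total = 61.8.
P(next = aa | data) = α_{aa}/Σα = 0.1392.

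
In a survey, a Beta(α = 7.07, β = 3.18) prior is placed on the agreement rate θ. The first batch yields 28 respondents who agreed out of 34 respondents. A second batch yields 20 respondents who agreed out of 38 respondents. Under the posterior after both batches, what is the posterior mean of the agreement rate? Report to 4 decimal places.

0.6695

The Beta prior is conjugate to a Binomial/Bernoulli likelihood; the update adds successes to α and failures to β.
After batch 1: Beta(7.07+28, 3.18+6) = Beta(35.07, 9.18).
After batch 2: Beta(35.07+20, 9.18+18) = Beta(55.07, 27.18).
Posterior mean = α/(α+β) = 55.07/82.25 = 0.6695.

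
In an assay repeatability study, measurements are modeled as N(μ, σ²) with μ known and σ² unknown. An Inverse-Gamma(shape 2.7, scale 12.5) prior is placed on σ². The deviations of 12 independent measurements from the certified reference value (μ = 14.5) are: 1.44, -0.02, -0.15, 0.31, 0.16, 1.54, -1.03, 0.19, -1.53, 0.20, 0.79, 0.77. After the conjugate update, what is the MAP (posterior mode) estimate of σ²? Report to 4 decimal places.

With known mean μ and an Inverse-Gamma(α, β) prior on σ², the Normal likelihood is conjugate: posterior is Inv-Gamma(α + n/2, β + Σ(xᵢ−μ)²/2).
Σ(xᵢ−μ)² = (1.44)² + (-0.02)² + (-0.15)² + (0.31)² + (0.16)² + (1.54)² + (-1.03)² + (0.19)² + (-1.53)² + (0.20)² + (0.79)² + (0.77)² = 9.2847.
Posterior: Inv-Gamma(2.7 + 12/2, 12.5 + 9.2847/2) = Inv-Gamma(8.70, 17.14235).
Mode = β/(α+1) = 17.14235/9.70 = 1.7673.

1.7673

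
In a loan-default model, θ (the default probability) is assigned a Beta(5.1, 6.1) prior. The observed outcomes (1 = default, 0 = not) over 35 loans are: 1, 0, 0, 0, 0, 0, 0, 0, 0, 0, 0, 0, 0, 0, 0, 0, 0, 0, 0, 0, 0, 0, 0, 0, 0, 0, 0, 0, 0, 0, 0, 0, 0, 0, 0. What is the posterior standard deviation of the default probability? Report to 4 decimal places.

The Beta prior is conjugate to a Binomial/Bernoulli likelihood; the update adds successes to α and failures to β.
Posterior: Beta(α+k, β+n−k) = Beta(5.1+1, 6.1+34) = Beta(6.1, 40.1).
Var = αβ/((α+β)²(α+β+1)) = 6.1·40.1/(46.2²·47.2) = 0.00242800; SD = √0.00242800 = 0.0493.

0.0493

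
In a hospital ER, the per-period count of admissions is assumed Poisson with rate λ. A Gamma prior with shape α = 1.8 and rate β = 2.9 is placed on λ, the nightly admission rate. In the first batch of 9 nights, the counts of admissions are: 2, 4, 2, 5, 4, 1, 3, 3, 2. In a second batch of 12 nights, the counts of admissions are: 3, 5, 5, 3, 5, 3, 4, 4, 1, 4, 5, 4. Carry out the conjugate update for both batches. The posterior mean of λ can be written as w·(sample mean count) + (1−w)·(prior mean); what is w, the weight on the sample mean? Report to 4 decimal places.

With a Gamma(shape α, rate β) prior, the Poisson likelihood is conjugate: the posterior is Gamma(α + ΣXᵢ, β + n).
Total number of nights: n = 9 + 12 = 21.
Posterior mean = (α₀+S)/(β₀+n) = [n/(β₀+n)]·(S/n) + [β₀/(β₀+n)]·(α₀/β₀), so only n and β₀ enter the weight.
Weight on data w = n/(β₀+n) = 21/(2.9+21) = 21/23.9 = 0.8787.

0.8787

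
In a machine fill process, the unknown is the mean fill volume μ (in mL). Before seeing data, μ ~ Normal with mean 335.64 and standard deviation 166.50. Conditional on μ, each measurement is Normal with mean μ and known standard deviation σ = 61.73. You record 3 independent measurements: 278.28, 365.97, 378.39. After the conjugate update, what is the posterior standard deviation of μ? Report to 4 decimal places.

For Normal data with known variance σ², a Normal(μ₀, σ₀²) prior on μ is conjugate. Posterior precision = 1/σ₀² + n/σ²; posterior mean is the precision-weighted average of μ₀ and x̄.
σ₀² = 166.50² = 27722.25, σ² = 61.73² = 3810.5929; σ² + n·σ₀² = 3810.5929 + 3·27722.25 = 86977.3429.
Posterior precision = 1/σ₀² + n/σ² = 1/27722.25 + 3/3810.5929 = (σ² + n·σ₀²)/(σ₀²σ²) = 86977.3429/(27722.25·3810.5929); posterior variance σₙ² = σ₀²σ²/(σ² + n·σ₀²) = 27722.25·3810.5929/86977.3429 = 1214.548588.
Posterior SD = √σₙ² = √(27722.25·3810.5929/86977.3429) = 34.8504.

34.8504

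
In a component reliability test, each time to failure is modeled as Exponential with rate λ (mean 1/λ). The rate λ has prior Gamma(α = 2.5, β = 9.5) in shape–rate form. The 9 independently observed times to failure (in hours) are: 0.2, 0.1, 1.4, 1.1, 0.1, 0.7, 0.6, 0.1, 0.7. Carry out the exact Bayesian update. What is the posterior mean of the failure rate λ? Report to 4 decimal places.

0.7931

With a Gamma(shape α, rate β) prior on the exponential rate λ, the posterior after n observations with total T = Σxᵢ is Gamma(α+n, β+T).
Sum of observations T = 5.0 hours; n = 9.
Posterior: Gamma(2.5+9, 9.5+5.0) = Gamma(11.5, 14.5).
Posterior mean of λ = α/β = 11.5/14.5 = 0.7931.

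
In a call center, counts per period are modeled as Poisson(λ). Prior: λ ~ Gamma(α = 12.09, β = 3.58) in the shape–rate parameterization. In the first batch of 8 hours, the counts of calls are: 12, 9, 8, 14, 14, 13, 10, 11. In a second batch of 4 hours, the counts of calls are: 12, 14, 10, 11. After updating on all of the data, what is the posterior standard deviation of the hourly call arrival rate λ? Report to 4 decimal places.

0.7863

With a Gamma(shape α, rate β) prior, the Poisson likelihood is conjugate: the posterior is Gamma(α + ΣXᵢ, β + n).
Batch 1: sum of counts S = 91 over n = 8 hours.
After batch 1: Gamma(α+S, β+n) = Gamma(12.09+91, 3.58+8) = Gamma(103.09, 11.58).
Batch 2: sum of counts S = 47 over n = 4 hours.
After batch 2: Gamma(α+S, β+n) = Gamma(103.09+47, 11.58+4) = Gamma(150.09, 15.58).
SD = √α/β = √150.09/15.58 = 0.7863.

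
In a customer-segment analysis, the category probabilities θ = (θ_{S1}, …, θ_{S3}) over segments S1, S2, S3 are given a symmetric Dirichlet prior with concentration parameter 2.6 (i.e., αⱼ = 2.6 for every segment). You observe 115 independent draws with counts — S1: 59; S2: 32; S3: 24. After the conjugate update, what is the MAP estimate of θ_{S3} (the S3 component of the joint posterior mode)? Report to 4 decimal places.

0.2137

The Dirichlet prior is conjugate to the Multinomial likelihood: each posterior αⱼ = prior αⱼ + observed count nⱼ.
Posterior concentration: (61.6, 34.6, 26.6), total = 122.8.
Joint mode component: (α_{S3}−1)/(Σα−K) = 25.6/119.8 = 0.2137.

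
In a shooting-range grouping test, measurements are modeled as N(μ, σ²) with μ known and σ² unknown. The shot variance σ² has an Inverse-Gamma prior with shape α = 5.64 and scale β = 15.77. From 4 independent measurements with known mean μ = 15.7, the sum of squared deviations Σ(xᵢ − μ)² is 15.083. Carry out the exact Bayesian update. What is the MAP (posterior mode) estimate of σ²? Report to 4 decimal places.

2.6981

With known mean μ and an Inverse-Gamma(α, β) prior on σ², the Normal likelihood is conjugate: posterior is Inv-Gamma(α + n/2, β + Σ(xᵢ−μ)²/2).
Posterior: Inv-Gamma(5.64 + 4/2, 15.77 + 15.083/2) = Inv-Gamma(7.64, 23.3115).
Mode = β/(α+1) = 23.3115/8.64 = 2.6981.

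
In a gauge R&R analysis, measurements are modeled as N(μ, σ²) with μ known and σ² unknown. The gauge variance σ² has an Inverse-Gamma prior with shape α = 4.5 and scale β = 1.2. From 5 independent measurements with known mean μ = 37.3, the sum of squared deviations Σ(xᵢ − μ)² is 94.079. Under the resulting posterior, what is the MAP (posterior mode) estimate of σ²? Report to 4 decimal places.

With known mean μ and an Inverse-Gamma(α, β) prior on σ², the Normal likelihood is conjugate: posterior is Inv-Gamma(α + n/2, β + Σ(xᵢ−μ)²/2).
Posterior: Inv-Gamma(4.5 + 5/2, 1.2 + 94.079/2) = Inv-Gamma(7.00, 48.2395).
Mode = β/(α+1) = 48.2395/8.00 = 6.0299.

6.0299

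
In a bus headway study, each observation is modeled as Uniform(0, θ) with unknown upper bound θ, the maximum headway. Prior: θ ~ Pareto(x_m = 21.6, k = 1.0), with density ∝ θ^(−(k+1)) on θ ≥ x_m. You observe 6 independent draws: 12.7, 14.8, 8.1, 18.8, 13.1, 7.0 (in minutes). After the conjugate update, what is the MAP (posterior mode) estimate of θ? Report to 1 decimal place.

21.6

A Pareto(scale x_m, shape k) prior on the upper bound θ of Uniform(0, θ) is conjugate: posterior is Pareto(max(x_m, max xᵢ), k + n).
Sample maximum = 18.8; prior scale x_m = 21.6 → posterior scale = max = 21.6.
Posterior shape = 1.0 + 6 = 7.0.
The Pareto density is decreasing on [x_m, ∞), so the mode is x_m = 21.6.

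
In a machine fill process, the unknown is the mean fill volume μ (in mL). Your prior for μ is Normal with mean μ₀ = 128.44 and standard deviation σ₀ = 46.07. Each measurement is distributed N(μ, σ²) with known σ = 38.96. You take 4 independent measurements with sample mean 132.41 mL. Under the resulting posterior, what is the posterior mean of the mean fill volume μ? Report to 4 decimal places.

For Normal data with known variance σ², a Normal(μ₀, σ₀²) prior on μ is conjugate. Posterior precision = 1/σ₀² + n/σ²; posterior mean is the precision-weighted average of μ₀ and x̄.
n·x̄ = 4·132.41 = 529.64.
σ₀² = 46.07² = 2122.4449, σ² = 38.96² = 1517.8816; σ² + n·σ₀² = 1517.8816 + 4·2122.4449 = 10007.6612.
Posterior mean = (μ₀/σ₀² + n·x̄/σ²)/(1/σ₀² + n/σ²) = (σ²·μ₀ + σ₀²·n·x̄)/(σ² + n·σ₀²) = (1517.8816·128.44 + 2122.4449·529.64)/10007.6612 = 1319088.42954/10007.6612 = 131.8079.

131.8079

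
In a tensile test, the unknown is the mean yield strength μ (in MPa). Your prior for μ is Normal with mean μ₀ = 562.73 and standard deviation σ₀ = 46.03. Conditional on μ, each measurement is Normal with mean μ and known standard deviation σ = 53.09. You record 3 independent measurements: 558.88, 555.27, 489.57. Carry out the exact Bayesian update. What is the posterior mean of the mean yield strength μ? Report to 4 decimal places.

543.2232

For Normal data with known variance σ², a Normal(μ₀, σ₀²) prior on μ is conjugate. Posterior precision = 1/σ₀² + n/σ²; posterior mean is the precision-weighted average of μ₀ and x̄.
Σxᵢ = 558.88 + 555.27 + 489.57 = 1603.72, so n·x̄ = 1603.72.
σ₀² = 46.03² = 2118.7609, σ² = 53.09² = 2818.5481; σ² + n·σ₀² = 2818.5481 + 3·2118.7609 = 9174.8308.
Posterior mean = (μ₀/σ₀² + n·x̄/σ²)/(1/σ₀² + n/σ²) = (σ²·μ₀ + σ₀²·n·x̄)/(σ² + n·σ₀²) = (2818.5481·562.73 + 2118.7609·1603.72)/9174.8308 = 4983980.802861/9174.8308 = 543.2232.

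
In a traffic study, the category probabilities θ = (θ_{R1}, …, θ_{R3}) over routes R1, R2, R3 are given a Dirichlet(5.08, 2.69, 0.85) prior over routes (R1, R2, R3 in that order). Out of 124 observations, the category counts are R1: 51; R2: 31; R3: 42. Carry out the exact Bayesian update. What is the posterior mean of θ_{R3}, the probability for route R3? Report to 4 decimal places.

0.3231

The Dirichlet prior is conjugate to the Multinomial likelihood: each posterior αⱼ = prior αⱼ + observed count nⱼ.
Posterior concentration: (56.08, 33.69, 42.85), total = 132.62.
E[θ_{R3}|data] = α_{R3}/Σα = 42.85/132.62 = 0.3231.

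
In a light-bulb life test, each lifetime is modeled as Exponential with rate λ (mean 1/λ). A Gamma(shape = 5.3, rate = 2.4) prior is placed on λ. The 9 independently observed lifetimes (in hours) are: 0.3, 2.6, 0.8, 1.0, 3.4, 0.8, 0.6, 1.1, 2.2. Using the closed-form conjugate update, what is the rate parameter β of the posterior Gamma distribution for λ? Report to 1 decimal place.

With a Gamma(shape α, rate β) prior on the exponential rate λ, the posterior after n observations with total T = Σxᵢ is Gamma(α+n, β+T).
Sum of observations T = 12.8 hours; n = 9.
Posterior: Gamma(5.3+9, 2.4+12.8) = Gamma(14.3, 15.2).
Posterior β = 15.2.

15.2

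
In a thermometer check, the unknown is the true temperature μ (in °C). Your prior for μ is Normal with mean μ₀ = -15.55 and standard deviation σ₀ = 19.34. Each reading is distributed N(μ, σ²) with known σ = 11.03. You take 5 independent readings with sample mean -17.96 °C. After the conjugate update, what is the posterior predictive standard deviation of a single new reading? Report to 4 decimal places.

12.0211

For Normal data with known variance σ², a Normal(μ₀, σ₀²) prior on μ is conjugate. Posterior precision = 1/σ₀² + n/σ²; posterior mean is the precision-weighted average of μ₀ and x̄.
σ₀² = 19.34² = 374.0356, σ² = 11.03² = 121.6609; σ² + n·σ₀² = 121.6609 + 5·374.0356 = 1991.8389.
Posterior precision = 1/σ₀² + n/σ² = 1/374.0356 + 5/121.6609 = (σ² + n·σ₀²)/(σ₀²σ²) = 1991.8389/(374.0356·121.6609); posterior variance σₙ² = σ₀²σ²/(σ² + n·σ₀²) = 374.0356·121.6609/1991.8389 = 22.845978.
Predictive variance for one new observation = σₙ² + σ² = 374.0356·121.6609/1991.8389 + 121.6609 = σ²·(σ₀² + 1991.8389)/1991.8389 = 121.6609·2365.8745/1991.8389 = 144.506878; SD = √(121.6609·2365.8745/1991.8389) = 12.0211.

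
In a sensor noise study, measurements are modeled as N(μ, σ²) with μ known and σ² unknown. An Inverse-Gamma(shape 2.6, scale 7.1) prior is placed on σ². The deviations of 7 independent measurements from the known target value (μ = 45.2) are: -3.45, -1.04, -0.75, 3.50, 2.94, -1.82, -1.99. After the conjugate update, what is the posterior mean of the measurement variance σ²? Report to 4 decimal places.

5.4816

With known mean μ and an Inverse-Gamma(α, β) prior on σ², the Normal likelihood is conjugate: posterior is Inv-Gamma(α + n/2, β + Σ(xᵢ−μ)²/2).
Σ(xᵢ−μ)² = (-3.45)² + (-1.04)² + (-0.75)² + (3.50)² + (2.94)² + (-1.82)² + (-1.99)² = 41.7127.
Posterior: Inv-Gamma(2.6 + 7/2, 7.1 + 41.7127/2) = Inv-Gamma(6.10, 27.95635).
E[σ²|data] = β/(α−1) = 27.95635/5.10 = 5.4816.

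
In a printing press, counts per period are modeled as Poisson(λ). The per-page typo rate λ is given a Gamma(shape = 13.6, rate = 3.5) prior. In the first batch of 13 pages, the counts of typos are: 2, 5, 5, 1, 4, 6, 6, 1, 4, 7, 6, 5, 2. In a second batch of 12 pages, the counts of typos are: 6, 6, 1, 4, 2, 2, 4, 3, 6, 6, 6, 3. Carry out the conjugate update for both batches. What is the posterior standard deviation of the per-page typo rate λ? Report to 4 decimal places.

0.3789

With a Gamma(shape α, rate β) prior, the Poisson likelihood is conjugate: the posterior is Gamma(α + ΣXᵢ, β + n).
Batch 1: sum of counts S = 54 over n = 13 pages.
After batch 1: Gamma(α+S, β+n) = Gamma(13.6+54, 3.5+13) = Gamma(67.6, 16.5).
Batch 2: sum of counts S = 49 over n = 12 pages.
After batch 2: Gamma(α+S, β+n) = Gamma(67.6+49, 16.5+12) = Gamma(116.6, 28.5).
SD = √α/β = √116.6/28.5 = 0.3789.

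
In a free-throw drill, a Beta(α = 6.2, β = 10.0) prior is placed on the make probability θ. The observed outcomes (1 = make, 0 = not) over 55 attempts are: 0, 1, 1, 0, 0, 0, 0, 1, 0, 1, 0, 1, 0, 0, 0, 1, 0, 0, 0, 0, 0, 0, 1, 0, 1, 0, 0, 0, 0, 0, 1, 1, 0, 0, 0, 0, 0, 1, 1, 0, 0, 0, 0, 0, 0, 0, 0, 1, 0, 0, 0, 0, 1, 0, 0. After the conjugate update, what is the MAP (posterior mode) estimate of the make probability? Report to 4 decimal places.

0.2775

The Beta prior is conjugate to a Binomial/Bernoulli likelihood; the update adds successes to α and failures to β.
Posterior: Beta(α+k, β+n−k) = Beta(6.2+14, 10.0+41) = Beta(20.2, 51.0).
Mode of Beta(a,b) for a,b>1 is (a−1)/(a+b−2) = 19.2/69.2 = 0.2775.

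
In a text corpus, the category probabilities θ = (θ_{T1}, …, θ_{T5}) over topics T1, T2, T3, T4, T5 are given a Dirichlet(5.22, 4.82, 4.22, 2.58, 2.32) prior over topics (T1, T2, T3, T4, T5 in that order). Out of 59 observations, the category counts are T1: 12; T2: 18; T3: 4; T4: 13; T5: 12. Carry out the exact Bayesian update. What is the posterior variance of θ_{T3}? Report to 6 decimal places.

0.001189

The Dirichlet prior is conjugate to the Multinomial likelihood: each posterior αⱼ = prior αⱼ + observed count nⱼ.
Posterior concentration: (17.22, 22.82, 8.22, 15.58, 14.32), total = 78.16.
Var[θ_j] = α_j(Σα−α_j)/((Σα)²(Σα+1)) = 8.22·69.94/(78.16²·79.16) = 0.001189.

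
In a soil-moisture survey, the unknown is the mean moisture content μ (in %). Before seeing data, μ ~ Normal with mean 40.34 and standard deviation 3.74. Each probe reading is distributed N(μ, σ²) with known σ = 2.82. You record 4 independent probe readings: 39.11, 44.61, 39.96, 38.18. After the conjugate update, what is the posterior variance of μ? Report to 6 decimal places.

1.740690

For Normal data with known variance σ², a Normal(μ₀, σ₀²) prior on μ is conjugate. Posterior precision = 1/σ₀² + n/σ²; posterior mean is the precision-weighted average of μ₀ and x̄.
σ₀² = 3.74² = 13.9876, σ² = 2.82² = 7.9524; σ² + n·σ₀² = 7.9524 + 4·13.9876 = 63.9028.
Posterior precision = 1/σ₀² + n/σ² = 1/13.9876 + 4/7.9524 = (σ² + n·σ₀²)/(σ₀²σ²) = 63.9028/(13.9876·7.9524); posterior variance σₙ² = σ₀²σ²/(σ² + n·σ₀²) = 13.9876·7.9524/63.9028 = 1.740690.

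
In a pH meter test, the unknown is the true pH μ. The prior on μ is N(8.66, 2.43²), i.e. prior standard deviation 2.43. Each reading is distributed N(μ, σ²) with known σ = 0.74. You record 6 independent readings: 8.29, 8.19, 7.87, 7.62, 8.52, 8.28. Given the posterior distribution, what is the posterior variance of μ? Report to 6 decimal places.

For Normal data with known variance σ², a Normal(μ₀, σ₀²) prior on μ is conjugate. Posterior precision = 1/σ₀² + n/σ²; posterior mean is the precision-weighted average of μ₀ and x̄.
σ₀² = 2.43² = 5.9049, σ² = 0.74² = 0.5476; σ² + n·σ₀² = 0.5476 + 6·5.9049 = 35.977.
Posterior precision = 1/σ₀² + n/σ² = 1/5.9049 + 6/0.5476 = (σ² + n·σ₀²)/(σ₀²σ²) = 35.977/(5.9049·0.5476); posterior variance σₙ² = σ₀²σ²/(σ² + n·σ₀²) = 5.9049·0.5476/35.977 = 0.089878.

0.089878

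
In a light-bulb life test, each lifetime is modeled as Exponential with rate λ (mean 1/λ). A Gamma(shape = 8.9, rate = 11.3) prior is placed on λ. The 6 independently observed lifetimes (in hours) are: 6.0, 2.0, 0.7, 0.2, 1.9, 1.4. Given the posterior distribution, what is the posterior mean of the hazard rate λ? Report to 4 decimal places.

With a Gamma(shape α, rate β) prior on the exponential rate λ, the posterior after n observations with total T = Σxᵢ is Gamma(α+n, β+T).
Sum of observations T = 12.2 hours; n = 6.
Posterior: Gamma(8.9+6, 11.3+12.2) = Gamma(14.9, 23.5).
Posterior mean of λ = α/β = 14.9/23.5 = 0.6340.

0.6340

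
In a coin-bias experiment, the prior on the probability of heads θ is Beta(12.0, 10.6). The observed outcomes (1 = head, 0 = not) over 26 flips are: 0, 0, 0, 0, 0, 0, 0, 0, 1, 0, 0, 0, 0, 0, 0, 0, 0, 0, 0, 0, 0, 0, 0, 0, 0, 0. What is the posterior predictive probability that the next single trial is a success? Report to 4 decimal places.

The Beta prior is conjugate to a Binomial/Bernoulli likelihood; the update adds successes to α and failures to β.
Posterior: Beta(α+k, β+n−k) = Beta(12.0+1, 10.6+25) = Beta(13.0, 35.6).
For a single future Bernoulli trial, P(success | data) = α/(α+β) = 0.2675.

0.2675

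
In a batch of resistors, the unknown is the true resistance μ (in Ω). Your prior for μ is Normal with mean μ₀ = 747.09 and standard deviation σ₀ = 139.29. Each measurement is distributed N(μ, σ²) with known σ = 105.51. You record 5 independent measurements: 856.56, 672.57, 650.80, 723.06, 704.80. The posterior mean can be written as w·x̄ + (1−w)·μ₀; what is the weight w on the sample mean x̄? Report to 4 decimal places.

0.8971

For Normal data with known variance σ², a Normal(μ₀, σ₀²) prior on μ is conjugate. Posterior precision = 1/σ₀² + n/σ²; posterior mean is the precision-weighted average of μ₀ and x̄.
σ₀² = 139.29² = 19401.7041, σ² = 105.51² = 11132.3601. Prior precision 1/σ₀² = 1/19401.7041; data precision n/σ² = 5/11132.3601.
w = (n/σ²)/(1/σ₀² + n/σ²) = n·σ₀²/(σ² + n·σ₀²) = 5·19401.7041/(11132.3601 + 5·19401.7041) = 97008.5205/108140.8806 = 0.8971.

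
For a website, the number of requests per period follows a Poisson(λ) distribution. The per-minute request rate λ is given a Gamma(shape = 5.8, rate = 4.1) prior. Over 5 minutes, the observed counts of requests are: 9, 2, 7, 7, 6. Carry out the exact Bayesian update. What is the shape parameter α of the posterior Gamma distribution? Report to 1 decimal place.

36.8

With a Gamma(shape α, rate β) prior, the Poisson likelihood is conjugate: the posterior is Gamma(α + ΣXᵢ, β + n).
Sum of counts S = 31 over n = 5 minutes.
Posterior: Gamma(α+S, β+n) = Gamma(5.8+31, 4.1+5) = Gamma(36.8, 9.1).
Posterior α = 36.8.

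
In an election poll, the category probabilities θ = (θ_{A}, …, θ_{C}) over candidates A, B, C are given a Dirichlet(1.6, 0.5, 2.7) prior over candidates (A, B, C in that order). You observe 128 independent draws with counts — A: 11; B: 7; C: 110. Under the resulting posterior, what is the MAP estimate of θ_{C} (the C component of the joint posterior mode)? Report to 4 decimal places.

0.8606

The Dirichlet prior is conjugate to the Multinomial likelihood: each posterior αⱼ = prior αⱼ + observed count nⱼ.
Posterior concentration: (12.6, 7.5, 112.7), total = 132.8.
Joint mode component: (α_{C}−1)/(Σα−K) = 111.7/129.8 = 0.8606.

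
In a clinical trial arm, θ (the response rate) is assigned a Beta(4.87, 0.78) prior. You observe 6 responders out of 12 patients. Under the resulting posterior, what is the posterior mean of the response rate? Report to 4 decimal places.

0.6159

The Beta prior is conjugate to a Binomial/Bernoulli likelihood; the update adds successes to α and failures to β.
Posterior: Beta(α+k, β+n−k) = Beta(4.87+6, 0.78+6) = Beta(10.87, 6.78).
Posterior mean = α/(α+β) = 10.87/17.65 = 0.6159.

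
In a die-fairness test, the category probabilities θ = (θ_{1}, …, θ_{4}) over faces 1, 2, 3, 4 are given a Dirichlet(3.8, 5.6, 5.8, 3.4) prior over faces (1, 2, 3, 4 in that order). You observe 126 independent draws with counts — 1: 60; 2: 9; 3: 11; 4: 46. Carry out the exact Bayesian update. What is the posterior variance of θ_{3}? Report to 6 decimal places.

The Dirichlet prior is conjugate to the Multinomial likelihood: each posterior αⱼ = prior αⱼ + observed count nⱼ.
Posterior concentration: (63.8, 14.6, 16.8, 49.4), total = 144.6.
Var[θ_j] = α_j(Σα−α_j)/((Σα)²(Σα+1)) = 16.8·127.8/(144.6²·145.6) = 0.000705.

0.000705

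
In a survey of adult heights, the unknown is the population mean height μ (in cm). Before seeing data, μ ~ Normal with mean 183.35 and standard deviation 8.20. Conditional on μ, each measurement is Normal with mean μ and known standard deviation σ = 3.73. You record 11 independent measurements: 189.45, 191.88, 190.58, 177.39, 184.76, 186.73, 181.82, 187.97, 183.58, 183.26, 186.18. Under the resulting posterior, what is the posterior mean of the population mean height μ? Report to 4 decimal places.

185.7369

For Normal data with known variance σ², a Normal(μ₀, σ₀²) prior on μ is conjugate. Posterior precision = 1/σ₀² + n/σ²; posterior mean is the precision-weighted average of μ₀ and x̄.
Σxᵢ = 189.45 + 191.88 + 190.58 + 177.39 + 184.76 + 186.73 + 181.82 + 187.97 + 183.58 + 183.26 + 186.18 = 2043.6, so n·x̄ = 2043.6.
σ₀² = 8.20² = 67.24, σ² = 3.73² = 13.9129; σ² + n·σ₀² = 13.9129 + 11·67.24 = 753.5529.
Posterior mean = (μ₀/σ₀² + n·x̄/σ²)/(1/σ₀² + n/σ²) = (σ²·μ₀ + σ₀²·n·x̄)/(σ² + n·σ₀²) = (13.9129·183.35 + 67.24·2043.6)/753.5529 = 139962.594215/753.5529 = 185.7369.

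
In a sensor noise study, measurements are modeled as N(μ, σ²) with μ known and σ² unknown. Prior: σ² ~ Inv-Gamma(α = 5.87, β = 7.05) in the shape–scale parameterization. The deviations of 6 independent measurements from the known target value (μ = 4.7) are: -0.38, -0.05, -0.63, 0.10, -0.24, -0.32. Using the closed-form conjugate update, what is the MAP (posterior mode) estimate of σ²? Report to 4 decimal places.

0.7504

With known mean μ and an Inverse-Gamma(α, β) prior on σ², the Normal likelihood is conjugate: posterior is Inv-Gamma(α + n/2, β + Σ(xᵢ−μ)²/2).
Σ(xᵢ−μ)² = (-0.38)² + (-0.05)² + (-0.63)² + (0.10)² + (-0.24)² + (-0.32)² = 0.7138.
Posterior: Inv-Gamma(5.87 + 6/2, 7.05 + 0.7138/2) = Inv-Gamma(8.87, 7.40690).
Mode = β/(α+1) = 7.40690/9.87 = 0.7504.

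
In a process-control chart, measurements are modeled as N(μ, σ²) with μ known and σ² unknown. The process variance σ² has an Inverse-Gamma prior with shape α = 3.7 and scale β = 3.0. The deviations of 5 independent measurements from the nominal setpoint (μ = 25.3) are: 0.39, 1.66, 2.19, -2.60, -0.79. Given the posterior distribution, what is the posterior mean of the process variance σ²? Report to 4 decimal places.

With known mean μ and an Inverse-Gamma(α, β) prior on σ², the Normal likelihood is conjugate: posterior is Inv-Gamma(α + n/2, β + Σ(xᵢ−μ)²/2).
Σ(xᵢ−μ)² = (0.39)² + (1.66)² + (2.19)² + (-2.60)² + (-0.79)² = 15.0879.
Posterior: Inv-Gamma(3.7 + 5/2, 3.0 + 15.0879/2) = Inv-Gamma(6.20, 10.54395).
E[σ²|data] = β/(α−1) = 10.54395/5.20 = 2.0277.

2.0277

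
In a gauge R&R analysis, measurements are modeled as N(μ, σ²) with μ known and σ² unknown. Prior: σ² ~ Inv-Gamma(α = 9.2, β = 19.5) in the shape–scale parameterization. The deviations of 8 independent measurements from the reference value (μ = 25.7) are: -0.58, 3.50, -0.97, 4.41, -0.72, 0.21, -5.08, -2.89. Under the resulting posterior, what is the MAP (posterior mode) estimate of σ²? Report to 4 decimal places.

3.7569

With known mean μ and an Inverse-Gamma(α, β) prior on σ², the Normal likelihood is conjugate: posterior is Inv-Gamma(α + n/2, β + Σ(xᵢ−μ)²/2).
Σ(xᵢ−μ)² = (-0.58)² + (3.50)² + (-0.97)² + (4.41)² + (-0.72)² + (0.21)² + (-5.08)² + (-2.89)² = 67.6964.
Posterior: Inv-Gamma(9.2 + 8/2, 19.5 + 67.6964/2) = Inv-Gamma(13.20, 53.34820).
Mode = β/(α+1) = 53.34820/14.20 = 3.7569.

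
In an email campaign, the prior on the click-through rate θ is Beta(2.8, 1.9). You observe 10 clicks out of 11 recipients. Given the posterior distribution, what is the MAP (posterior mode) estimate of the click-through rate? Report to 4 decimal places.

The Beta prior is conjugate to a Binomial/Bernoulli likelihood; the update adds successes to α and failures to β.
Posterior: Beta(α+k, β+n−k) = Beta(2.8+10, 1.9+1) = Beta(12.8, 2.9).
Mode of Beta(a,b) for a,b>1 is (a−1)/(a+b−2) = 11.8/13.7 = 0.8613.

0.8613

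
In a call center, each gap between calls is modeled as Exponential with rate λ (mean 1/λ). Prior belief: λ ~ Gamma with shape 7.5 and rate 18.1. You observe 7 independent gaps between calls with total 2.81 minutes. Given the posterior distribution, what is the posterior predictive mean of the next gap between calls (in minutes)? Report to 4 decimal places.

1.5489

With a Gamma(shape α, rate β) prior on the exponential rate λ, the posterior after n observations with total T = Σxᵢ is Gamma(α+n, β+T).
Posterior: Gamma(7.5+7, 18.1+2.81) = Gamma(14.5, 20.91).
The predictive distribution for the next observation is Lomax; its mean is β/(α−1) = 20.91/13.5 = 1.5489.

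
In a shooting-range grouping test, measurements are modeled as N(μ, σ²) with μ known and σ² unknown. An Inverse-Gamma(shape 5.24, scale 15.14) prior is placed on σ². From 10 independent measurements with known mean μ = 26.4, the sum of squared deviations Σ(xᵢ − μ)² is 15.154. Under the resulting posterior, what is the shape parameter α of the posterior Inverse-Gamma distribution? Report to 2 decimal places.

With known mean μ and an Inverse-Gamma(α, β) prior on σ², the Normal likelihood is conjugate: posterior is Inv-Gamma(α + n/2, β + Σ(xᵢ−μ)²/2).
Posterior: Inv-Gamma(5.24 + 10/2, 15.14 + 15.154/2) = Inv-Gamma(10.24, 22.7170).
Posterior α = 10.24.

10.24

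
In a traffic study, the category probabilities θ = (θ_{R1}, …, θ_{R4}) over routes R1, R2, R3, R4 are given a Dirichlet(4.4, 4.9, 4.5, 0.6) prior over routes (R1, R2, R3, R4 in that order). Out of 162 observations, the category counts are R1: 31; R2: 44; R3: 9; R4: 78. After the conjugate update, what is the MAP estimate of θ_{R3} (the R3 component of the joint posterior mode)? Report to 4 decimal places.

The Dirichlet prior is conjugate to the Multinomial likelihood: each posterior αⱼ = prior αⱼ + observed count nⱼ.
Posterior concentration: (35.4, 48.9, 13.5, 78.6), total = 176.4.
Joint mode component: (α_{R3}−1)/(Σα−K) = 12.5/172.4 = 0.0725.

0.0725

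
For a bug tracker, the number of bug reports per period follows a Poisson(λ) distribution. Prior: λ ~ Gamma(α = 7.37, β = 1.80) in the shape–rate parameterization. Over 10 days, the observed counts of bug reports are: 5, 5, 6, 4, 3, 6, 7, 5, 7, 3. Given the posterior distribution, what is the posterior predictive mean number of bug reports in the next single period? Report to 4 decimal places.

4.9466

With a Gamma(shape α, rate β) prior, the Poisson likelihood is conjugate: the posterior is Gamma(α + ΣXᵢ, β + n).
Sum of counts S = 51 over n = 10 days.
Posterior: Gamma(α+S, β+n) = Gamma(7.37+51, 1.80+10) = Gamma(58.37, 11.80).
The predictive distribution for one future period is NegBinom with mean α/β = 4.9466.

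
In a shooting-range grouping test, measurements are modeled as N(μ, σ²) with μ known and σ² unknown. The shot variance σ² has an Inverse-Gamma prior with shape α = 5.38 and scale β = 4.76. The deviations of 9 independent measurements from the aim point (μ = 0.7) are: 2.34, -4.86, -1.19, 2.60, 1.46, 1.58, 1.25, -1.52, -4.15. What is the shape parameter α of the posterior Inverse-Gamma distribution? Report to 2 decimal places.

9.88

With known mean μ and an Inverse-Gamma(α, β) prior on σ², the Normal likelihood is conjugate: posterior is Inv-Gamma(α + n/2, β + Σ(xᵢ−μ)²/2).
Σ(xᵢ−μ)² = (2.34)² + (-4.86)² + (-1.19)² + (2.60)² + (1.46)² + (1.58)² + (1.25)² + (-1.52)² + (-4.15)² = 62.9947.
Posterior: Inv-Gamma(5.38 + 9/2, 4.76 + 62.9947/2) = Inv-Gamma(9.88, 36.25735).
Posterior α = 9.88.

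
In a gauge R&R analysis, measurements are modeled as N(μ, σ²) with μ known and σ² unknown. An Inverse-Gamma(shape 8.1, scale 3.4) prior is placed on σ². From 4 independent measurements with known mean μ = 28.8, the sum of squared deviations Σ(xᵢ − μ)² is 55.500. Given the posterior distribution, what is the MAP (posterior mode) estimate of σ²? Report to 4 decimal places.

With known mean μ and an Inverse-Gamma(α, β) prior on σ², the Normal likelihood is conjugate: posterior is Inv-Gamma(α + n/2, β + Σ(xᵢ−μ)²/2).
Posterior: Inv-Gamma(8.1 + 4/2, 3.4 + 55.500/2) = Inv-Gamma(10.10, 31.1500).
Mode = β/(α+1) = 31.1500/11.10 = 2.8063.

2.8063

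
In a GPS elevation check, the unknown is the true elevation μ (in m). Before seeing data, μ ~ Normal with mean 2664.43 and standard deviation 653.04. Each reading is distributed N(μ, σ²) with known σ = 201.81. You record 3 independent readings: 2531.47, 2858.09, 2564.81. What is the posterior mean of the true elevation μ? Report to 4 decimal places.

2651.8569

For Normal data with known variance σ², a Normal(μ₀, σ₀²) prior on μ is conjugate. Posterior precision = 1/σ₀² + n/σ²; posterior mean is the precision-weighted average of μ₀ and x̄.
Σxᵢ = 2531.47 + 2858.09 + 2564.81 = 7954.37, so n·x̄ = 7954.37.
σ₀² = 653.04² = 426461.2416, σ² = 201.81² = 40727.2761; σ² + n·σ₀² = 40727.2761 + 3·426461.2416 = 1320111.0009.
Posterior mean = (μ₀/σ₀² + n·x̄/σ²)/(1/σ₀² + n/σ²) = (σ²·μ₀ + σ₀²·n·x̄)/(σ² + n·σ₀²) = (40727.2761·2664.43 + 426461.2416·7954.37)/1320111.0009 = 3500745482.604915/1320111.0009 = 2651.8569.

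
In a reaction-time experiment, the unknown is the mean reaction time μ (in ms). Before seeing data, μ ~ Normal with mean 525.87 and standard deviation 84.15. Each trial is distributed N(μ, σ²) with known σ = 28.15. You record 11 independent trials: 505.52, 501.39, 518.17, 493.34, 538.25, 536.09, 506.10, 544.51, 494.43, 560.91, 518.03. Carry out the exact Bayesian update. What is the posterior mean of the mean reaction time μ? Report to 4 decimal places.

519.7657

For Normal data with known variance σ², a Normal(μ₀, σ₀²) prior on μ is conjugate. Posterior precision = 1/σ₀² + n/σ²; posterior mean is the precision-weighted average of μ₀ and x̄.
Σxᵢ = 505.52 + 501.39 + 518.17 + 493.34 + 538.25 + 536.09 + 506.10 + 544.51 + 494.43 + 560.91 + 518.03 = 5716.74, so n·x̄ = 5716.74.
σ₀² = 84.15² = 7081.2225, σ² = 28.15² = 792.4225; σ² + n·σ₀² = 792.4225 + 11·7081.2225 = 78685.87.
Posterior mean = (μ₀/σ₀² + n·x̄/σ²)/(1/σ₀² + n/σ²) = (σ²·μ₀ + σ₀²·n·x̄)/(σ² + n·σ₀²) = (792.4225·525.87 + 7081.2225·5716.74)/78685.87 = 40898219.134725/78685.87 = 519.7657.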